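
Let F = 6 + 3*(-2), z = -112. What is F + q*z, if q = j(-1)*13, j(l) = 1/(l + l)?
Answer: 728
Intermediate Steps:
j(l) = 1/(2*l)
q = -13/2 (q = ((½)/(-1))*13 = ((½)*(-1))*13 = -½*13 = -13/2 ≈ -6.5000)
F = 0 (F = 6 - 6 = 0)
F + q*z = 0 - 13/2*(-112) = 0 + 728 = 728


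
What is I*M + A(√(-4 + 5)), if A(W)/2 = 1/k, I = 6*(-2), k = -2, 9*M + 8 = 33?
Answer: -103/3 ≈ -34.333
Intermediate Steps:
M = 25/9 (M = -8/9 + (⅑)*33 = -8/9 + 11/3 = 25/9 ≈ 2.7778)
I = -12
A(W) = -1 (A(W) = 2/(-2) = 2*(-½) = -1)
I*M + A(√(-4 + 5)) = -12*25/9 - 1 = -100/3 - 1 = -103/3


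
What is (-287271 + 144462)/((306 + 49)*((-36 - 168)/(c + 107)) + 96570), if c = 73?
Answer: -428427/288503 ≈ -1.4850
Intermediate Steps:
(-287271 + 144462)/((306 + 49)*((-36 - 168)/(c + 107)) + 96570) = (-287271 + 144462)/((306 + 49)*((-36 - 168)/(73 + 107)) + 96570) = -142809/(355*(-204/180) + 96570) = -142809/(355*(-204*1/180) + 96570) = -142809/(355*(-17/15) + 96570) = -142809/(-1207/3 + 96570) = -142809/288503/3 = -142809*3/288503 = -428427/288503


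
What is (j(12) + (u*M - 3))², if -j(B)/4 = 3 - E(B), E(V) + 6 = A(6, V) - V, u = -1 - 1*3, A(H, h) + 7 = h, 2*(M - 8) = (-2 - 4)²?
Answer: 29241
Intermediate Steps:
M = 26 (M = 8 + (-2 - 4)²/2 = 8 + (½)*(-6)² = 8 + (½)*36 = 8 + 18 = 26)
A(H, h) = -7 + h
u = -4 (u = -1 - 3 = -4)
E(V) = -13 (E(V) = -6 + ((-7 + V) - V) = -6 - 7 = -13)
j(B) = -64 (j(B) = -4*(3 - 1*(-13)) = -4*(3 + 13) = -4*16 = -64)
(j(12) + (u*M - 3))² = (-64 + (-4*26 - 3))² = (-64 + (-104 - 3))² = (-64 - 107)² = (-171)² = 29241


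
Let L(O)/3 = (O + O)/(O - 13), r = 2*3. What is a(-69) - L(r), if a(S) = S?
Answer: -447/7 ≈ -63.857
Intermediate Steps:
r = 6
L(O) = 6*O/(-13 + O) (L(O) = 3*((O + O)/(O - 13)) = 3*((2*O)/(-13 + O)) = 3*(2*O/(-13 + O)) = 6*O/(-13 + O))
a(-69) - L(r) = -69 - 6*6/(-13 + 6) = -69 - 6*6/(-7) = -69 - 6*6*(-1)/7 = -69 - 1*(-36/7) = -69 + 36/7 = -447/7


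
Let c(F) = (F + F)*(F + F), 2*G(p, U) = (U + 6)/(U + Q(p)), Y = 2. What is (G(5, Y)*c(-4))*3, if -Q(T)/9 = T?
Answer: -768/43 ≈ -17.860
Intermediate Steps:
Q(T) = -9*T
G(p, U) = (6 + U)/(2*(U - 9*p)) (G(p, U) = ((U + 6)/(U - 9*p))/2 = ((6 + U)/(U - 9*p))/2 = (6 + U)/(2*(U - 9*p)))
c(F) = 4*F**2 (c(F) = (2*F)*(2*F) = 4*F**2)
(G(5, Y)*c(-4))*3 = (((6 + 2)/(2*(2 - 9*5)))*(4*(-4)**2))*3 = (((1/2)*8/(2 - 45))*(4*16))*3 = (((1/2)*8/(-43))*64)*3 = (((1/2)*(-1/43)*8)*64)*3 = -4/43*64*3 = -256/43*3 = -768/43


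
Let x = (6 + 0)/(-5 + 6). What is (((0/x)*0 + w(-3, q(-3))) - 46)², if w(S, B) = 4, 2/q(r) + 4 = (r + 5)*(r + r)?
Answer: 1764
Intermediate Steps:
q(r) = 2/(-4 + 2*r*(5 + r)) (q(r) = 2/(-4 + (r + 5)*(r + r)) = 2/(-4 + (5 + r)*(2*r)) = 2/(-4 + 2*r*(5 + r)))
x = 6 (x = 6/1 = 6*1 = 6)
(((0/x)*0 + w(-3, q(-3))) - 46)² = (((0/6)*0 + 4) - 46)² = (((0*(⅙))*0 + 4) - 46)² = ((0*0 + 4) - 46)² = ((0 + 4) - 46)² = (4 - 46)² = (-42)² = 1764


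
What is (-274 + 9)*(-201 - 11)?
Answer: 56180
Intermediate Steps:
(-274 + 9)*(-201 - 11) = -265*(-212) = 56180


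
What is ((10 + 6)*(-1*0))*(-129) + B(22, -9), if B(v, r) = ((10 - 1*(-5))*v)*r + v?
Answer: -2948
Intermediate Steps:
B(v, r) = v + 15*r*v (B(v, r) = ((10 + 5)*v)*r + v = (15*v)*r + v = 15*r*v + v = v + 15*r*v)
((10 + 6)*(-1*0))*(-129) + B(22, -9) = ((10 + 6)*(-1*0))*(-129) + 22*(1 + 15*(-9)) = (16*0)*(-129) + 22*(1 - 135) = 0*(-129) + 22*(-134) = 0 - 2948 = -2948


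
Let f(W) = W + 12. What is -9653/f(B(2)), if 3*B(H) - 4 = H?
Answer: -1379/2 ≈ -689.50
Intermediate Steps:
B(H) = 4/3 + H/3
f(W) = 12 + W
-9653/f(B(2)) = -9653/(12 + (4/3 + (⅓)*2)) = -9653/(12 + (4/3 + ⅔)) = -9653/(12 + 2) = -9653/14 = -9653*1/14 = -1379/2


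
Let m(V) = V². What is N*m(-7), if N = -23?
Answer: -1127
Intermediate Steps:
N*m(-7) = -23*(-7)² = -23*49 = -1127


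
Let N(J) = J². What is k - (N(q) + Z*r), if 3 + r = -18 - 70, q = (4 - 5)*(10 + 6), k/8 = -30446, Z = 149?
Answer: -230265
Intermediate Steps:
k = -243568 (k = 8*(-30446) = -243568)
q = -16 (q = -1*16 = -16)
r = -91 (r = -3 + (-18 - 70) = -3 - 88 = -91)
k - (N(q) + Z*r) = -243568 - ((-16)² + 149*(-91)) = -243568 - (256 - 13559) = -243568 - 1*(-13303) = -243568 + 13303 = -230265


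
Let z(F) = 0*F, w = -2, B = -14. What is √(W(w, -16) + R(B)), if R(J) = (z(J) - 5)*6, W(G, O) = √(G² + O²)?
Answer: √(-30 + 2*√65) ≈ 3.725*I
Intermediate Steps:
z(F) = 0
R(J) = -30 (R(J) = (0 - 5)*6 = -5*6 = -30)
√(W(w, -16) + R(B)) = √(√((-2)² + (-16)²) - 30) = √(√(4 + 256) - 30) = √(√260 - 30) = √(2*√65 - 30) = √(-30 + 2*√65)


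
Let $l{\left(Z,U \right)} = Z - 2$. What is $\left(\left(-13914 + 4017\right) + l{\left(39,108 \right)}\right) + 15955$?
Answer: $6095$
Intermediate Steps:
$l{\left(Z,U \right)} = -2 + Z$
$\left(\left(-13914 + 4017\right) + l{\left(39,108 \right)}\right) + 15955 = \left(\left(-13914 + 4017\right) + \left(-2 + 39\right)\right) + 15955 = \left(-9897 + 37\right) + 15955 = -9860 + 15955 = 6095$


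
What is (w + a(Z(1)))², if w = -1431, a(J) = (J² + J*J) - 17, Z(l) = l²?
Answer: 2090916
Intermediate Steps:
a(J) = -17 + 2*J² (a(J) = (J² + J²) - 17 = 2*J² - 17 = -17 + 2*J²)
(w + a(Z(1)))² = (-1431 + (-17 + 2*(1²)²))² = (-1431 + (-17 + 2*1²))² = (-1431 + (-17 + 2*1))² = (-1431 + (-17 + 2))² = (-1431 - 15)² = (-1446)² = 2090916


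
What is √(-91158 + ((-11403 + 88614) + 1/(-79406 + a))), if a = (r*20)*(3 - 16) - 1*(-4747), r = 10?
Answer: I*√83248988697966/77259 ≈ 118.1*I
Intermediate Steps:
a = 2147 (a = (10*20)*(3 - 16) - 1*(-4747) = 200*(-13) + 4747 = -2600 + 4747 = 2147)
√(-91158 + ((-11403 + 88614) + 1/(-79406 + a))) = √(-91158 + ((-11403 + 88614) + 1/(-79406 + 2147))) = √(-91158 + (77211 + 1/(-77259))) = √(-91158 + (77211 - 1/77259)) = √(-91158 + 5965244648/77259) = √(-1077531274/77259) = I*√83248988697966/77259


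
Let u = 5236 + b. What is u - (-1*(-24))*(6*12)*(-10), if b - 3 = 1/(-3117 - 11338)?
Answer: 325512144/14455 ≈ 22519.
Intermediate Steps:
b = 43364/14455 (b = 3 + 1/(-3117 - 11338) = 3 + 1/(-14455) = 3 - 1/14455 = 43364/14455 ≈ 2.9999)
u = 75729744/14455 (u = 5236 + 43364/14455 = 75729744/14455 ≈ 5239.0)
u - (-1*(-24))*(6*12)*(-10) = 75729744/14455 - (-1*(-24))*(6*12)*(-10) = 75729744/14455 - 24*72*(-10) = 75729744/14455 - 24*(-720) = 75729744/14455 - 1*(-17280) = 75729744/14455 + 17280 = 325512144/14455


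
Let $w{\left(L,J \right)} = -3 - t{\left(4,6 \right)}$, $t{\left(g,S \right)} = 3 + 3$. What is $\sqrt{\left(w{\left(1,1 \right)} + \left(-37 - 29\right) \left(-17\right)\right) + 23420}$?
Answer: $\sqrt{24533} \approx 156.63$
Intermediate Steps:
$t{\left(g,S \right)} = 6$
$w{\left(L,J \right)} = -9$ ($w{\left(L,J \right)} = -3 - 6 = -9$)
$\sqrt{\left(w{\left(1,1 \right)} + \left(-37 - 29\right) \left(-17\right)\right) + 23420} = \sqrt{\left(-9 + \left(-37 - 29\right) \left(-17\right)\right) + 23420} = \sqrt{\left(-9 - -1122\right) + 23420} = \sqrt{\left(-9 + 1122\right) + 23420} = \sqrt{1113 + 23420} = \sqrt{24533}$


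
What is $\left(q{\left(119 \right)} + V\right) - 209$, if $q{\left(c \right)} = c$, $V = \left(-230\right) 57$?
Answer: $-13200$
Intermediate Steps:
$V = -13110$
$\left(q{\left(119 \right)} + V\right) - 209 = \left(119 - 13110\right) - 209 = -12991 - 209 = -13200$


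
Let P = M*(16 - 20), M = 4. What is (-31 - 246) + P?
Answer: -293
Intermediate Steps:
P = -16 (P = 4*(16 - 20) = 4*(-4) = -16)
(-31 - 246) + P = (-31 - 246) - 16 = -277 - 16 = -293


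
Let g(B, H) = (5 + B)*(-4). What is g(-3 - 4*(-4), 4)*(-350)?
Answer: 25200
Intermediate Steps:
g(B, H) = -20 - 4*B
g(-3 - 4*(-4), 4)*(-350) = (-20 - 4*(-3 - 4*(-4)))*(-350) = (-20 - 4*(-3 + 16))*(-350) = (-20 - 4*13)*(-350) = (-20 - 52)*(-350) = -72*(-350) = 25200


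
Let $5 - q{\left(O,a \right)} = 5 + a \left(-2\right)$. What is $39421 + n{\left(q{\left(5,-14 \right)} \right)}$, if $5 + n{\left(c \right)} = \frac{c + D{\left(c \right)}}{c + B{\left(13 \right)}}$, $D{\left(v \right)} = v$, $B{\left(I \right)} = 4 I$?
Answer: $\frac{118241}{3} \approx 39414.0$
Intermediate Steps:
$q{\left(O,a \right)} = 2 a$ ($q{\left(O,a \right)} = 5 - \left(5 + a \left(-2\right)\right) = 5 - \left(5 - 2 a\right) = 5 + \left(-5 + 2 a\right) = 2 a$)
$n{\left(c \right)} = -5 + \frac{2 c}{52 + c}$ ($n{\left(c \right)} = -5 + \frac{c + c}{c + 4 \cdot 13} = -5 + \frac{2 c}{c + 52} = -5 + \frac{2 c}{52 + c}$)
$39421 + n{\left(q{\left(5,-14 \right)} \right)} = 39421 + \frac{-260 - 3 \cdot 2 \left(-14\right)}{52 + 2 \left(-14\right)} = 39421 + \frac{-260 - -84}{52 - 28} = 39421 + \frac{-260 + 84}{24} = 39421 + \frac{1}{24} \left(-176\right) = 39421 - \frac{22}{3} = \frac{118241}{3}$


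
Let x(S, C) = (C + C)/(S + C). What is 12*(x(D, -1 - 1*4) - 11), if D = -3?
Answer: -117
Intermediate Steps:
x(S, C) = 2*C/(C + S) (x(S, C) = (2*C)/(C + S) = 2*C/(C + S))
12*(x(D, -1 - 1*4) - 11) = 12*(2*(-1 - 1*4)/((-1 - 1*4) - 3) - 11) = 12*(2*(-1 - 4)/((-1 - 4) - 3) - 11) = 12*(2*(-5)/(-5 - 3) - 11) = 12*(2*(-5)/(-8) - 11) = 12*(2*(-5)*(-⅛) - 11) = 12*(5/4 - 11) = 12*(-39/4) = -117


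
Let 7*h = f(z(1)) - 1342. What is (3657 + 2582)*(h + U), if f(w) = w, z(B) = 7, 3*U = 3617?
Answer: 132978046/21 ≈ 6.3323e+6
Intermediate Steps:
U = 3617/3 (U = (⅓)*3617 = 3617/3 ≈ 1205.7)
h = -1335/7 (h = (7 - 1342)/7 = (⅐)*(-1335) = -1335/7 ≈ -190.71)
(3657 + 2582)*(h + U) = (3657 + 2582)*(-1335/7 + 3617/3) = 6239*(21314/21) = 132978046/21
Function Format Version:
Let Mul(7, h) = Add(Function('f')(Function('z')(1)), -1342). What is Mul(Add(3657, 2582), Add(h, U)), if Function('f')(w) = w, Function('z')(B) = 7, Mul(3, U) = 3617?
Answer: Rational(132978046, 21) ≈ 6.3323e+6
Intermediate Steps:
U = Rational(3617, 3) (U = Mul(Rational(1, 3), 3617) = Rational(3617, 3) ≈ 1205.7)
h = Rational(-1335, 7) (h = Mul(Rational(1, 7), Add(7, -1342)) = Mul(Rational(1, 7), -1335) = Rational(-1335, 7) ≈ -190.71)
Mul(Add(3657, 2582), Add(h, U)) = Mul(Add(3657, 2582), Add(Rational(-1335, 7), Rational(3617, 3))) = Mul(6239, Rational(21314, 21)) = Rational(132978046, 21)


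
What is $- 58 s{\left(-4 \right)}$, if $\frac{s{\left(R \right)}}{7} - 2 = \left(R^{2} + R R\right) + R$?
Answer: $-12180$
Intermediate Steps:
$s{\left(R \right)} = 14 + 7 R + 14 R^{2}$ ($s{\left(R \right)} = 14 + 7 \left(\left(R^{2} + R R\right) + R\right) = 14 + 7 \left(\left(R^{2} + R^{2}\right) + R\right) = 14 + 7 \left(2 R^{2} + R\right) = 14 + 7 \left(R + 2 R^{2}\right) = 14 + \left(7 R + 14 R^{2}\right) = 14 + 7 R + 14 R^{2}$)
$- 58 s{\left(-4 \right)} = - 58 \left(14 + 7 \left(-4\right) + 14 \left(-4\right)^{2}\right) = - 58 \left(14 - 28 + 14 \cdot 16\right) = - 58 \left(14 - 28 + 224\right) = \left(-58\right) 210 = -12180$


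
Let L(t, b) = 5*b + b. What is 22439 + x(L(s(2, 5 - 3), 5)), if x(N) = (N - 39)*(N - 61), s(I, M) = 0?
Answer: 22718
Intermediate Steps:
L(t, b) = 6*b
x(N) = (-61 + N)*(-39 + N) (x(N) = (-39 + N)*(-61 + N) = (-61 + N)*(-39 + N))
22439 + x(L(s(2, 5 - 3), 5)) = 22439 + (2379 + (6*5)**2 - 600*5) = 22439 + (2379 + 30**2 - 100*30) = 22439 + (2379 + 900 - 3000) = 22439 + 279 = 22718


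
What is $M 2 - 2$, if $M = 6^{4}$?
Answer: $2590$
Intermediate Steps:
$M = 1296$
$M 2 - 2 = 1296 \cdot 2 - 2 = 2592 - 2 = 2590$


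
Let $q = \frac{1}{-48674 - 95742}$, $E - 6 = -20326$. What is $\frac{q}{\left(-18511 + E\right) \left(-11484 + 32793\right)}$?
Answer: $\frac{1}{119496987284064} \approx 8.3684 \cdot 10^{-15}$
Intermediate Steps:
$E = -20320$ ($E = 6 - 20326 = -20320$)
$q = - \frac{1}{144416}$ ($q = \frac{1}{-144416} = - \frac{1}{144416} \approx -6.9244 \cdot 10^{-6}$)
$\frac{q}{\left(-18511 + E\right) \left(-11484 + 32793\right)} = - \frac{1}{144416 \left(-18511 - 20320\right) \left(-11484 + 32793\right)} = - \frac{1}{144416 \left(\left(-38831\right) 21309\right)} = - \frac{1}{144416 \left(-827449779\right)} = \left(- \frac{1}{144416}\right) \left(- \frac{1}{827449779}\right) = \frac{1}{119496987284064}$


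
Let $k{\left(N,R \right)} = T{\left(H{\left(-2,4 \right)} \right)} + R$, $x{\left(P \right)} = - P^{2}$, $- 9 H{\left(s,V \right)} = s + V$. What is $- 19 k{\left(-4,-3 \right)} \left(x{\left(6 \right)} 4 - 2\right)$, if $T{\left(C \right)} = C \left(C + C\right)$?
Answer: $- \frac{651890}{81} \approx -8048.0$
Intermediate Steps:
$H{\left(s,V \right)} = - \frac{V}{9} - \frac{s}{9}$ ($H{\left(s,V \right)} = - \frac{s + V}{9} = - \frac{V + s}{9} = - \frac{V}{9} - \frac{s}{9}$)
$T{\left(C \right)} = 2 C^{2}$ ($T{\left(C \right)} = C 2 C = 2 C^{2}$)
$k{\left(N,R \right)} = \frac{8}{81} + R$ ($k{\left(N,R \right)} = 2 \left(\left(- \frac{1}{9}\right) 4 - - \frac{2}{9}\right)^{2} + R = 2 \left(- \frac{4}{9} + \frac{2}{9}\right)^{2} + R = 2 \left(- \frac{2}{9}\right)^{2} + R = 2 \cdot \frac{4}{81} + R = \frac{8}{81} + R$)
$- 19 k{\left(-4,-3 \right)} \left(x{\left(6 \right)} 4 - 2\right) = - 19 \left(\frac{8}{81} - 3\right) \left(- 6^{2} \cdot 4 - 2\right) = \left(-19\right) \left(- \frac{235}{81}\right) \left(\left(-1\right) 36 \cdot 4 - 2\right) = \frac{4465 \left(\left(-36\right) 4 - 2\right)}{81} = \frac{4465 \left(-144 - 2\right)}{81} = \frac{4465}{81} \left(-146\right) = - \frac{651890}{81}$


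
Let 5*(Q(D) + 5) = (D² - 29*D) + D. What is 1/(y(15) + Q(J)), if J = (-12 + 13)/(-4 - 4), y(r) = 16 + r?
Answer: 64/1709 ≈ 0.037449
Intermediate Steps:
J = -⅛ (J = 1/(-8) = 1*(-⅛) = -⅛ ≈ -0.12500)
Q(D) = -5 - 28*D/5 + D²/5 (Q(D) = -5 + ((D² - 29*D) + D)/5 = -5 + (D² - 28*D)/5 = -5 + (-28*D/5 + D²/5) = -5 - 28*D/5 + D²/5)
1/(y(15) + Q(J)) = 1/((16 + 15) + (-5 - 28/5*(-⅛) + (-⅛)²/5)) = 1/(31 + (-5 + 7/10 + (⅕)*(1/64))) = 1/(31 + (-5 + 7/10 + 1/320)) = 1/(31 - 275/64) = 1/(1709/64) = 64/1709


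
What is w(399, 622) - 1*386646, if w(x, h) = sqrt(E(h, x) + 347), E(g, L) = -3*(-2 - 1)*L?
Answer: -386646 + sqrt(3938) ≈ -3.8658e+5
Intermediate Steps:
E(g, L) = 9*L (E(g, L) = -(-9)*L = 9*L)
w(x, h) = sqrt(347 + 9*x) (w(x, h) = sqrt(9*x + 347) = sqrt(347 + 9*x))
w(399, 622) - 1*386646 = sqrt(347 + 9*399) - 1*386646 = sqrt(347 + 3591) - 386646 = sqrt(3938) - 386646 = -386646 + sqrt(3938)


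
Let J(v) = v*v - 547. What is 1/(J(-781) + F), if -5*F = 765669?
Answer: 5/2281401 ≈ 2.1916e-6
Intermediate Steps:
F = -765669/5 (F = -⅕*765669 = -765669/5 ≈ -1.5313e+5)
J(v) = -547 + v² (J(v) = v² - 547 = -547 + v²)
1/(J(-781) + F) = 1/((-547 + (-781)²) - 765669/5) = 1/((-547 + 609961) - 765669/5) = 1/(609414 - 765669/5) = 1/(2281401/5) = 5/2281401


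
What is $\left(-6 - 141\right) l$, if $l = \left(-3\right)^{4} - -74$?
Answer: $-22785$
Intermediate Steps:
$l = 155$ ($l = 81 + 74 = 155$)
$\left(-6 - 141\right) l = \left(-6 - 141\right) 155 = \left(-147\right) 155 = -22785$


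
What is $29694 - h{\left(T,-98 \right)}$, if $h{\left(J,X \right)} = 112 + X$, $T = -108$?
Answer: $29680$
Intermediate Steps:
$29694 - h{\left(T,-98 \right)} = 29694 - \left(112 - 98\right) = 29694 - 14 = 29680$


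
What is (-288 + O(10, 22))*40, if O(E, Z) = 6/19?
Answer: -218640/19 ≈ -11507.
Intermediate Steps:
O(E, Z) = 6/19 (O(E, Z) = 6*(1/19) = 6/19)
(-288 + O(10, 22))*40 = (-288 + 6/19)*40 = -5466/19*40 = -218640/19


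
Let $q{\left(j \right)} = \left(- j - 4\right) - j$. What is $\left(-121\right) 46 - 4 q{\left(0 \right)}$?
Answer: $-5550$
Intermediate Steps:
$q{\left(j \right)} = -4 - 2 j$ ($q{\left(j \right)} = \left(-4 - j\right) - j = -4 - 2 j$)
$\left(-121\right) 46 - 4 q{\left(0 \right)} = \left(-121\right) 46 - 4 \left(-4 - 0\right) = -5566 - 4 \left(-4 + 0\right) = -5566 - -16 = -5566 + 16 = -5550$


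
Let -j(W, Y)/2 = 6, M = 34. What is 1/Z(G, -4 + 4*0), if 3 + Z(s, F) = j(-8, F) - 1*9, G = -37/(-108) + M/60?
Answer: -1/24 ≈ -0.041667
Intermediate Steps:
j(W, Y) = -12 (j(W, Y) = -2*6 = -12)
G = 491/540 (G = -37/(-108) + 34/60 = -37*(-1/108) + 34*(1/60) = 37/108 + 17/30 = 491/540 ≈ 0.90926)
Z(s, F) = -24 (Z(s, F) = -3 + (-12 - 1*9) = -3 + (-12 - 9) = -3 - 21 = -24)
1/Z(G, -4 + 4*0) = 1/(-24) = -1/24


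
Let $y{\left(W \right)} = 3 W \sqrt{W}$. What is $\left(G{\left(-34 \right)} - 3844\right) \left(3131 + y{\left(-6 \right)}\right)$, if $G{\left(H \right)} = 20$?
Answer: $-11972944 + 68832 i \sqrt{6} \approx -1.1973 \cdot 10^{7} + 1.686 \cdot 10^{5} i$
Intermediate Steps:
$y{\left(W \right)} = 3 W^{\frac{3}{2}}$
$\left(G{\left(-34 \right)} - 3844\right) \left(3131 + y{\left(-6 \right)}\right) = \left(20 - 3844\right) \left(3131 + 3 \left(-6\right)^{\frac{3}{2}}\right) = - 3824 \left(3131 + 3 \left(- 6 i \sqrt{6}\right)\right) = - 3824 \left(3131 - 18 i \sqrt{6}\right) = -11972944 + 68832 i \sqrt{6}$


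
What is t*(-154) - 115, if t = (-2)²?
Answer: -731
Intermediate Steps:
t = 4
t*(-154) - 115 = 4*(-154) - 115 = -616 - 115 = -731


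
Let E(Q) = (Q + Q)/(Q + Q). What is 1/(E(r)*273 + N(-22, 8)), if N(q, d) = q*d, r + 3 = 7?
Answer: 1/97 ≈ 0.010309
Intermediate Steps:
r = 4 (r = -3 + 7 = 4)
E(Q) = 1 (E(Q) = (2*Q)/((2*Q)) = (2*Q)*(1/(2*Q)) = 1)
N(q, d) = d*q
1/(E(r)*273 + N(-22, 8)) = 1/(1*273 + 8*(-22)) = 1/(273 - 176) = 1/97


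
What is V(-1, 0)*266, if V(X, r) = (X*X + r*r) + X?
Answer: 0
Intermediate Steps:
V(X, r) = X + X**2 + r**2 (V(X, r) = (X**2 + r**2) + X = X + X**2 + r**2)
V(-1, 0)*266 = (-1 + (-1)**2 + 0**2)*266 = (-1 + 1 + 0)*266 = 0*266 = 0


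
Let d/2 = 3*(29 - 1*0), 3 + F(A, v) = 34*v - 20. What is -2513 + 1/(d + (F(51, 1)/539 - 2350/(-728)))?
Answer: -1134941129/451629 ≈ -2513.0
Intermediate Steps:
F(A, v) = -23 + 34*v (F(A, v) = -3 + (34*v - 20) = -3 + (-20 + 34*v) = -23 + 34*v)
d = 174 (d = 2*(3*(29 - 1*0)) = 2*(3*(29 + 0)) = 2*(3*29) = 2*87 = 174)
-2513 + 1/(d + (F(51, 1)/539 - 2350/(-728))) = -2513 + 1/(174 + ((-23 + 34*1)/539 - 2350/(-728))) = -2513 + 1/(174 + ((-23 + 34)*(1/539) - 2350*(-1/728))) = -2513 + 1/(174 + (11*(1/539) + 1175/364)) = -2513 + 1/(174 + (1/49 + 1175/364)) = -2513 + 1/(174 + 8277/2548) = -2513 + 1/(451629/2548) = -2513 + 2548/451629 = -1134941129/451629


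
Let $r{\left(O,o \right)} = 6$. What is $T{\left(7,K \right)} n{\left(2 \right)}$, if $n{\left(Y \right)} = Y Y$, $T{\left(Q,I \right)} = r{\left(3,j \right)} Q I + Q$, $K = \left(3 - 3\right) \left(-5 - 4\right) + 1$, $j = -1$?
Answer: $196$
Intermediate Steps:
$K = 1$ ($K = 0 \left(-9\right) + 1 = 0 + 1 = 1$)
$T{\left(Q,I \right)} = Q + 6 I Q$ ($T{\left(Q,I \right)} = 6 Q I + Q = 6 I Q + Q = Q + 6 I Q$)
$n{\left(Y \right)} = Y^{2}$
$T{\left(7,K \right)} n{\left(2 \right)} = 7 \left(1 + 6 \cdot 1\right) 2^{2} = 7 \left(1 + 6\right) 4 = 7 \cdot 7 \cdot 4 = 49 \cdot 4 = 196$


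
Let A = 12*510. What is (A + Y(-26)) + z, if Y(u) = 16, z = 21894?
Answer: 28030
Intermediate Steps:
A = 6120
(A + Y(-26)) + z = (6120 + 16) + 21894 = 6136 + 21894 = 28030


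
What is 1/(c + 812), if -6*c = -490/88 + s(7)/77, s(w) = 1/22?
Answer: 20328/16525199 ≈ 0.0012301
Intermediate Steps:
s(w) = 1/22
c = 18863/20328 (c = -(-490/88 + (1/22)/77)/6 = -(-490*1/88 + (1/22)*(1/77))/6 = -(-245/44 + 1/1694)/6 = -1/6*(-18863/3388) = 18863/20328 ≈ 0.92793)
1/(c + 812) = 1/(18863/20328 + 812) = 1/(16525199/20328) = 20328/16525199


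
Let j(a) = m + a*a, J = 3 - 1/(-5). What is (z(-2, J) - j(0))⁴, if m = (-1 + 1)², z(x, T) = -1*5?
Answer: 625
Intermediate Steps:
J = 16/5 (J = 3 - 1*(-⅕) = 3 + ⅕ = 16/5 ≈ 3.2000)
z(x, T) = -5
m = 0 (m = 0² = 0)
j(a) = a² (j(a) = 0 + a*a = 0 + a² = a²)
(z(-2, J) - j(0))⁴ = (-5 - 1*0²)⁴ = (-5 - 1*0)⁴ = (-5 + 0)⁴ = (-5)⁴ = 625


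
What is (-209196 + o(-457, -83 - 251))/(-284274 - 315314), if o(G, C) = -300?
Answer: 52374/149897 ≈ 0.34940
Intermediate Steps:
(-209196 + o(-457, -83 - 251))/(-284274 - 315314) = (-209196 - 300)/(-284274 - 315314) = -209496/(-599588) = -209496*(-1/599588) = 52374/149897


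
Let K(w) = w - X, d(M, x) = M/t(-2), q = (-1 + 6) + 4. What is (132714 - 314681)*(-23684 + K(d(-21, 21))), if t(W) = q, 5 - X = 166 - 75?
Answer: 12883445567/3 ≈ 4.2945e+9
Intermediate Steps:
q = 9 (q = 5 + 4 = 9)
X = -86 (X = 5 - (166 - 75) = 5 - 1*91 = 5 - 91 = -86)
t(W) = 9
d(M, x) = M/9
K(w) = 86 + w (K(w) = w - 1*(-86) = w + 86 = 86 + w)
(132714 - 314681)*(-23684 + K(d(-21, 21))) = (132714 - 314681)*(-23684 + (86 + (1/9)*(-21))) = -181967*(-23684 + (86 - 7/3)) = -181967*(-23684 + 251/3) = -181967*(-70801/3) = 12883445567/3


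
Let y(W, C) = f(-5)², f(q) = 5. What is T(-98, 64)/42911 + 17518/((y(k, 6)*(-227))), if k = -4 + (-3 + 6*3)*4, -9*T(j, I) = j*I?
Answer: -6729840482/2191679325 ≈ -3.0706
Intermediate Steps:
T(j, I) = -I*j/9 (T(j, I) = -j*I/9 = -I*j/9)
k = 56 (k = -4 + (-3 + 18)*4 = -4 + 15*4 = -4 + 60 = 56)
y(W, C) = 25 (y(W, C) = 5² = 25)
T(-98, 64)/42911 + 17518/((y(k, 6)*(-227))) = -⅑*64*(-98)/42911 + 17518/((25*(-227))) = (6272/9)*(1/42911) + 17518/(-5675) = 6272/386199 + 17518*(-1/5675) = 6272/386199 - 17518/5675 = -6729840482/2191679325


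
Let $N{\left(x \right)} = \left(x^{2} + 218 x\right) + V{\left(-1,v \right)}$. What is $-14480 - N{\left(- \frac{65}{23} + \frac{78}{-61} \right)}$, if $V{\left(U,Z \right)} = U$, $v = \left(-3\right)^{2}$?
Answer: $- \frac{26772346806}{1968409} \approx -13601.0$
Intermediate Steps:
$v = 9$
$N{\left(x \right)} = -1 + x^{2} + 218 x$ ($N{\left(x \right)} = \left(x^{2} + 218 x\right) - 1 = -1 + x^{2} + 218 x$)
$-14480 - N{\left(- \frac{65}{23} + \frac{78}{-61} \right)} = -14480 - \left(-1 + \left(- \frac{65}{23} + \frac{78}{-61}\right)^{2} + 218 \left(- \frac{65}{23} + \frac{78}{-61}\right)\right) = -14480 - \left(-1 + \left(\left(-65\right) \frac{1}{23} + 78 \left(- \frac{1}{61}\right)\right)^{2} + 218 \left(\left(-65\right) \frac{1}{23} + 78 \left(- \frac{1}{61}\right)\right)\right) = -14480 - \left(-1 + \left(- \frac{65}{23} - \frac{78}{61}\right)^{2} + 218 \left(- \frac{65}{23} - \frac{78}{61}\right)\right) = -14480 - \left(-1 + \left(- \frac{5759}{1403}\right)^{2} + 218 \left(- \frac{5759}{1403}\right)\right) = -14480 - \left(-1 + \frac{33166081}{1968409} - \frac{1255462}{1403}\right) = -14480 - - \frac{1730215514}{1968409} = -14480 + \frac{1730215514}{1968409} = - \frac{26772346806}{1968409}$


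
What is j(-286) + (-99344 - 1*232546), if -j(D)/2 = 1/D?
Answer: -47460269/143 ≈ -3.3189e+5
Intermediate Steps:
j(D) = -2/D
j(-286) + (-99344 - 1*232546) = -2/(-286) + (-99344 - 1*232546) = -2*(-1/286) + (-99344 - 232546) = 1/143 - 331890 = -47460269/143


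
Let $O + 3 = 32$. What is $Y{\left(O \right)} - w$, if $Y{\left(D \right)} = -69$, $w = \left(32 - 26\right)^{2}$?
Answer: $-105$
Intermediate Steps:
$O = 29$ ($O = -3 + 32 = 29$)
$w = 36$ ($w = 6^{2} = 36$)
$Y{\left(O \right)} - w = -69 - 36 = -105$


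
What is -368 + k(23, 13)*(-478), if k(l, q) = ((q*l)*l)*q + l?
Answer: -42745040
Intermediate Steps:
k(l, q) = l + l²*q² (k(l, q) = ((l*q)*l)*q + l = (q*l²)*q + l = l²*q² + l = l + l²*q²)
-368 + k(23, 13)*(-478) = -368 + (23*(1 + 23*13²))*(-478) = -368 + (23*(1 + 23*169))*(-478) = -368 + (23*(1 + 3887))*(-478) = -368 + (23*3888)*(-478) = -368 + 89424*(-478) = -368 - 42744672 = -42745040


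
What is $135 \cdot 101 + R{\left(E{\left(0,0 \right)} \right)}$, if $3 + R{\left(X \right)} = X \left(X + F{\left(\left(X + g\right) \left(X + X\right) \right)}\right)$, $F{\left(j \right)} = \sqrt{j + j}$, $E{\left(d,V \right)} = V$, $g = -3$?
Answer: $13632$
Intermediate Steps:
$F{\left(j \right)} = \sqrt{2} \sqrt{j}$ ($F{\left(j \right)} = \sqrt{2 j} = \sqrt{2} \sqrt{j}$)
$R{\left(X \right)} = -3 + X \left(X + 2 \sqrt{X \left(-3 + X\right)}\right)$ ($R{\left(X \right)} = -3 + X \left(X + \sqrt{2} \sqrt{\left(X - 3\right) \left(X + X\right)}\right) = -3 + X \left(X + \sqrt{2} \sqrt{\left(-3 + X\right) 2 X}\right) = -3 + X \left(X + \sqrt{2} \sqrt{2 X \left(-3 + X\right)}\right) = -3 + X \left(X + \sqrt{2} \sqrt{2} \sqrt{X \left(-3 + X\right)}\right) = -3 + X \left(X + 2 \sqrt{X \left(-3 + X\right)}\right)$)
$135 \cdot 101 + R{\left(E{\left(0,0 \right)} \right)} = 135 \cdot 101 + \left(-3 + 0^{2} + 2 \cdot 0 \sqrt{0 \left(-3 + 0\right)}\right) = 13635 + \left(-3 + 0 + 2 \cdot 0 \sqrt{0 \left(-3\right)}\right) = 13635 + \left(-3 + 0 + 2 \cdot 0 \sqrt{0}\right) = 13635 + \left(-3 + 0 + 2 \cdot 0 \cdot 0\right) = 13635 + \left(-3 + 0 + 0\right) = 13635 - 3 = 13632$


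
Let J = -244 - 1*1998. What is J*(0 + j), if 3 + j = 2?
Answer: 2242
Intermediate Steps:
j = -1 (j = -3 + 2 = -1)
J = -2242 (J = -244 - 1998 = -2242)
J*(0 + j) = -2242*(0 - 1) = -2242*(-1) = 2242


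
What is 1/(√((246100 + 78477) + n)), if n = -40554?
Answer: √284023/284023 ≈ 0.0018764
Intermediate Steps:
1/(√((246100 + 78477) + n)) = 1/(√((246100 + 78477) - 40554)) = 1/(√(324577 - 40554)) = 1/(√284023) = √284023/284023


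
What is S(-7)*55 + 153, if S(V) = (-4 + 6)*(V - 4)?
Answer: -1057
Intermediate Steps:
S(V) = -8 + 2*V (S(V) = 2*(-4 + V) = -8 + 2*V)
S(-7)*55 + 153 = (-8 + 2*(-7))*55 + 153 = (-8 - 14)*55 + 153 = -22*55 + 153 = -1210 + 153 = -1057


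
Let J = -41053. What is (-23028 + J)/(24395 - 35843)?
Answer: 64081/11448 ≈ 5.5976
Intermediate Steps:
(-23028 + J)/(24395 - 35843) = (-23028 - 41053)/(24395 - 35843) = -64081/(-11448) = -64081*(-1/11448) = 64081/11448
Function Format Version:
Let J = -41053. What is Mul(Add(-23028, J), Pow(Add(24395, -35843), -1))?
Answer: Rational(64081, 11448) ≈ 5.5976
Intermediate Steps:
Mul(Add(-23028, J), Pow(Add(24395, -35843), -1)) = Mul(Add(-23028, -41053), Pow(Add(24395, -35843), -1)) = Mul(-64081, Pow(-11448, -1)) = Mul(-64081, Rational(-1, 11448)) = Rational(64081, 11448)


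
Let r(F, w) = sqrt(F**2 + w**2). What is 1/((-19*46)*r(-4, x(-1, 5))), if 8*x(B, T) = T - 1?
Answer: -sqrt(65)/28405 ≈ -0.00028383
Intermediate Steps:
x(B, T) = -1/8 + T/8 (x(B, T) = (T - 1)/8 = (-1 + T)/8 = -1/8 + T/8)
1/((-19*46)*r(-4, x(-1, 5))) = 1/((-19*46)*sqrt((-4)**2 + (-1/8 + (1/8)*5)**2)) = 1/(-874*sqrt(16 + (-1/8 + 5/8)**2)) = 1/(-874*sqrt(16 + (1/2)**2)) = 1/(-874*sqrt(16 + 1/4)) = 1/(-437*sqrt(65)) = -sqrt(65)/28405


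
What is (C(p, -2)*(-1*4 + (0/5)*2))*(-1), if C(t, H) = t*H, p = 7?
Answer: -56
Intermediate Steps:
C(t, H) = H*t
(C(p, -2)*(-1*4 + (0/5)*2))*(-1) = ((-2*7)*(-1*4 + (0/5)*2))*(-1) = -14*(-4 + (0*(⅕))*2)*(-1) = -14*(-4 + 0*2)*(-1) = -14*(-4 + 0)*(-1) = -14*(-4)*(-1) = 56*(-1) = -56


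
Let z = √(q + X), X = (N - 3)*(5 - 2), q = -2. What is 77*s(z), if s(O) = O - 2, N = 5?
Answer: 0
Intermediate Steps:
X = 6 (X = (5 - 3)*(5 - 2) = 2*3 = 6)
z = 2 (z = √(-2 + 6) = √4 = 2)
s(O) = -2 + O
77*s(z) = 77*(-2 + 2) = 77*0 = 0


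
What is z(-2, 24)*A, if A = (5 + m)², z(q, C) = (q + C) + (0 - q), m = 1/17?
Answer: 177504/289 ≈ 614.20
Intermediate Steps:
m = 1/17 ≈ 0.058824
z(q, C) = C (z(q, C) = (C + q) - q = C)
A = 7396/289 (A = (5 + 1/17)² = (86/17)² = 7396/289 ≈ 25.592)
z(-2, 24)*A = 24*(7396/289) = 177504/289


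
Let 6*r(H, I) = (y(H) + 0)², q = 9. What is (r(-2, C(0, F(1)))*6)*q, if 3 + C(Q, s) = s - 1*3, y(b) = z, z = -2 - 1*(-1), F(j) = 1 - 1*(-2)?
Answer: 9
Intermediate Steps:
F(j) = 3 (F(j) = 1 + 2 = 3)
z = -1 (z = -2 + 1 = -1)
y(b) = -1
C(Q, s) = -6 + s (C(Q, s) = -3 + (s - 1*3) = -3 + (s - 3) = -3 + (-3 + s) = -6 + s)
r(H, I) = ⅙ (r(H, I) = (-1 + 0)²/6 = (⅙)*(-1)² = (⅙)*1 = ⅙)
(r(-2, C(0, F(1)))*6)*q = ((⅙)*6)*9 = 1*9 = 9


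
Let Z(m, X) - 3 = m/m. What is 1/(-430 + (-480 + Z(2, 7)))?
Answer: -1/906 ≈ -0.0011038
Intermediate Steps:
Z(m, X) = 4 (Z(m, X) = 3 + m/m = 3 + 1 = 4)
1/(-430 + (-480 + Z(2, 7))) = 1/(-430 + (-480 + 4)) = 1/(-430 - 476) = 1/(-906) = -1/906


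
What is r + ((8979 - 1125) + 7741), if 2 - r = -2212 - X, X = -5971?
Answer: 11838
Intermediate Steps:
r = -3757 (r = 2 - (-2212 - 1*(-5971)) = 2 - (-2212 + 5971) = 2 - 1*3759 = 2 - 3759 = -3757)
r + ((8979 - 1125) + 7741) = -3757 + ((8979 - 1125) + 7741) = -3757 + (7854 + 7741) = -3757 + 15595 = 11838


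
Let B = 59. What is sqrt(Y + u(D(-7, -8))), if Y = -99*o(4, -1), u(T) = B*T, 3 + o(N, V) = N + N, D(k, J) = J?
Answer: I*sqrt(967) ≈ 31.097*I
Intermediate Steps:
o(N, V) = -3 + 2*N (o(N, V) = -3 + (N + N) = -3 + 2*N)
u(T) = 59*T
Y = -495 (Y = -99*(-3 + 2*4) = -99*(-3 + 8) = -99*5 = -495)
sqrt(Y + u(D(-7, -8))) = sqrt(-495 + 59*(-8)) = sqrt(-495 - 472) = sqrt(-967) = I*sqrt(967)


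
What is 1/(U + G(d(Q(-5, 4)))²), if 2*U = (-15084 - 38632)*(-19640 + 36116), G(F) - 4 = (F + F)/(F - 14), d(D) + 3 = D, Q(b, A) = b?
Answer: -121/53543998664 ≈ -2.2598e-9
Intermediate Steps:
d(D) = -3 + D
G(F) = 4 + 2*F/(-14 + F) (G(F) = 4 + (F + F)/(F - 14) = 4 + (2*F)/(-14 + F) = 4 + 2*F/(-14 + F))
U = -442512408 (U = ((-15084 - 38632)*(-19640 + 36116))/2 = (-53716*16476)/2 = (½)*(-885024816) = -442512408)
1/(U + G(d(Q(-5, 4)))²) = 1/(-442512408 + (2*(-28 + 3*(-3 - 5))/(-14 + (-3 - 5)))²) = 1/(-442512408 + (2*(-28 + 3*(-8))/(-14 - 8))²) = 1/(-442512408 + (2*(-28 - 24)/(-22))²) = 1/(-442512408 + (2*(-1/22)*(-52))²) = 1/(-442512408 + (52/11)²) = 1/(-442512408 + 2704/121) = 1/(-53543998664/121) = -121/53543998664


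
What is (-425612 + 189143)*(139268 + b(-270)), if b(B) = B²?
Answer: -50171154792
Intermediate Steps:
(-425612 + 189143)*(139268 + b(-270)) = (-425612 + 189143)*(139268 + (-270)²) = -236469*(139268 + 72900) = -236469*212168 = -50171154792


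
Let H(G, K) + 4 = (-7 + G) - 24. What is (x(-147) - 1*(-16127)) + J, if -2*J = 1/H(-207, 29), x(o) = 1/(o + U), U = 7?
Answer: 136595647/8470 ≈ 16127.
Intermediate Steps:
H(G, K) = -35 + G (H(G, K) = -4 + ((-7 + G) - 24) = -4 + (-31 + G) = -35 + G)
x(o) = 1/(7 + o) (x(o) = 1/(o + 7) = 1/(7 + o))
J = 1/484 (J = -1/(2*(-35 - 207)) = -½/(-242) = -½*(-1/242) = 1/484 ≈ 0.0020661)
(x(-147) - 1*(-16127)) + J = (1/(7 - 147) - 1*(-16127)) + 1/484 = (1/(-140) + 16127) + 1/484 = (-1/140 + 16127) + 1/484 = 2257779/140 + 1/484 = 136595647/8470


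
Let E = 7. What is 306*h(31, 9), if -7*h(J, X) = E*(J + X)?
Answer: -12240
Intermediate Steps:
h(J, X) = -J - X (h(J, X) = -(J + X) = -(7*J + 7*X)/7 = -J - X)
306*h(31, 9) = 306*(-1*31 - 1*9) = 306*(-31 - 9) = 306*(-40) = -12240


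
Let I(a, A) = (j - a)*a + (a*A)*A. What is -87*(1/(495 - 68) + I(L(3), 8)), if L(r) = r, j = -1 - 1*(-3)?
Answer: -7021248/427 ≈ -16443.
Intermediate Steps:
j = 2 (j = -1 + 3 = 2)
I(a, A) = a*A² + a*(2 - a) (I(a, A) = (2 - a)*a + (a*A)*A = a*(2 - a) + (A*a)*A = a*(2 - a) + a*A² = a*A² + a*(2 - a))
-87*(1/(495 - 68) + I(L(3), 8)) = -87*(1/(495 - 68) + 3*(2 + 8² - 1*3)) = -87*(1/427 + 3*(2 + 64 - 3)) = -87*(1/427 + 3*63) = -87*(1/427 + 189) = -87*80704/427 = -7021248/427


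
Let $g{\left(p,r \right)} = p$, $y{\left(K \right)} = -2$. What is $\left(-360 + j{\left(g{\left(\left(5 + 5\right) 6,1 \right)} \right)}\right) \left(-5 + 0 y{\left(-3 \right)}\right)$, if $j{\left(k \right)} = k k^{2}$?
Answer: $-1078200$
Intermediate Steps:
$j{\left(k \right)} = k^{3}$
$\left(-360 + j{\left(g{\left(\left(5 + 5\right) 6,1 \right)} \right)}\right) \left(-5 + 0 y{\left(-3 \right)}\right) = \left(-360 + \left(\left(5 + 5\right) 6\right)^{3}\right) \left(-5 + 0 \left(-2\right)\right) = \left(-360 + \left(10 \cdot 6\right)^{3}\right) \left(-5 + 0\right) = \left(-360 + 60^{3}\right) \left(-5\right) = \left(-360 + 216000\right) \left(-5\right) = 215640 \left(-5\right) = -1078200$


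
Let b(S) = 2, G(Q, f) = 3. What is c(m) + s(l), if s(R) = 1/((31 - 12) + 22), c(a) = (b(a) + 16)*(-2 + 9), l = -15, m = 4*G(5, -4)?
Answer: 5167/41 ≈ 126.02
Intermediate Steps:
m = 12 (m = 4*3 = 12)
c(a) = 126 (c(a) = (2 + 16)*(-2 + 9) = 18*7 = 126)
s(R) = 1/41 (s(R) = 1/(19 + 22) = 1/41)
c(m) + s(l) = 126 + 1/41 = 5167/41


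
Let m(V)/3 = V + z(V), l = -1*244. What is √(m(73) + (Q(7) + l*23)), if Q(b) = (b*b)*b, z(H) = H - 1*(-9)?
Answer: 2*I*√1201 ≈ 69.311*I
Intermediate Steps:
z(H) = 9 + H (z(H) = H + 9 = 9 + H)
Q(b) = b³ (Q(b) = b²*b = b³)
l = -244
m(V) = 27 + 6*V (m(V) = 3*(V + (9 + V)) = 3*(9 + 2*V) = 27 + 6*V)
√(m(73) + (Q(7) + l*23)) = √((27 + 6*73) + (7³ - 244*23)) = √((27 + 438) + (343 - 5612)) = √(465 - 5269) = √(-4804) = 2*I*√1201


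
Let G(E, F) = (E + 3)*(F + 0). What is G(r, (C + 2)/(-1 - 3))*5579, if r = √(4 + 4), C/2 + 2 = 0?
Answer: 16737/2 + 5579*√2 ≈ 16258.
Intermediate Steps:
C = -4 (C = -4 + 2*0 = -4 + 0 = -4)
r = 2*√2 (r = √8 = 2*√2 ≈ 2.8284)
G(E, F) = F*(3 + E) (G(E, F) = (3 + E)*F = F*(3 + E))
G(r, (C + 2)/(-1 - 3))*5579 = (((-4 + 2)/(-1 - 3))*(3 + 2*√2))*5579 = ((-2/(-4))*(3 + 2*√2))*5579 = ((-2*(-¼))*(3 + 2*√2))*5579 = ((3 + 2*√2)/2)*5579 = (3/2 + √2)*5579 = 16737/2 + 5579*√2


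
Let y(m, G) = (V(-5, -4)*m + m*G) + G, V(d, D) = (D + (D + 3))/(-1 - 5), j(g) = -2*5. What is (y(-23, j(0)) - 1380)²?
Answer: 50055625/36 ≈ 1.3904e+6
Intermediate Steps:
j(g) = -10
V(d, D) = -½ - D/3 (V(d, D) = (D + (3 + D))/(-6) = (3 + 2*D)*(-⅙) = -½ - D/3)
y(m, G) = G + 5*m/6 + G*m (y(m, G) = ((-½ - ⅓*(-4))*m + m*G) + G = ((-½ + 4/3)*m + G*m) + G = (5*m/6 + G*m) + G = G + 5*m/6 + G*m)
(y(-23, j(0)) - 1380)² = ((-10 + (⅚)*(-23) - 10*(-23)) - 1380)² = ((-10 - 115/6 + 230) - 1380)² = (1205/6 - 1380)² = (-7075/6)² = 50055625/36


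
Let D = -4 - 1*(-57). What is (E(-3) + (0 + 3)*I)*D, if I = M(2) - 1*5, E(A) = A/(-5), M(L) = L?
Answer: -2226/5 ≈ -445.20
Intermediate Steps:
E(A) = -A/5 (E(A) = A*(-1/5) = -A/5)
I = -3 (I = 2 - 1*5 = 2 - 5 = -3)
D = 53 (D = -4 + 57 = 53)
(E(-3) + (0 + 3)*I)*D = (-1/5*(-3) + (0 + 3)*(-3))*53 = (3/5 + 3*(-3))*53 = (3/5 - 9)*53 = -42/5*53 = -2226/5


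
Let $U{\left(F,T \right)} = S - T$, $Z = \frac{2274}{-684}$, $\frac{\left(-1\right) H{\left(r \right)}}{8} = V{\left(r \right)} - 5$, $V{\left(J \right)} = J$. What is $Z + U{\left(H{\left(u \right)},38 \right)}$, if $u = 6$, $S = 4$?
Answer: $- \frac{4255}{114} \approx -37.325$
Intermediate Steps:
$H{\left(r \right)} = 40 - 8 r$ ($H{\left(r \right)} = - 8 \left(r - 5\right) = - 8 \left(-5 + r\right) = 40 - 8 r$)
$Z = - \frac{379}{114}$ ($Z = 2274 \left(- \frac{1}{684}\right) = - \frac{379}{114} \approx -3.3246$)
$U{\left(F,T \right)} = 4 - T$
$Z + U{\left(H{\left(u \right)},38 \right)} = - \frac{379}{114} + \left(4 - 38\right) = - \frac{379}{114} - 34 = - \frac{4255}{114}$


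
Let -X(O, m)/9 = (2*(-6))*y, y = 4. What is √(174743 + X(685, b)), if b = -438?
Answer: 35*√143 ≈ 418.54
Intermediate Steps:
X(O, m) = 432 (X(O, m) = -9*2*(-6)*4 = -(-108)*4 = -9*(-48) = 432)
√(174743 + X(685, b)) = √(174743 + 432) = √175175 = 35*√143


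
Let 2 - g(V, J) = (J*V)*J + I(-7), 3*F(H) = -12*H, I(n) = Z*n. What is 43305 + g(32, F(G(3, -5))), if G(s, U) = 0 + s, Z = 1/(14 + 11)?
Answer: 967482/25 ≈ 38699.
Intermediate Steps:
Z = 1/25 ≈ 0.040000
G(s, U) = s
I(n) = n/25
F(H) = -4*H (F(H) = (-12*H)/3 = -4*H)
g(V, J) = 57/25 - V*J**2 (g(V, J) = 2 - ((J*V)*J + (1/25)*(-7)) = 2 - (V*J**2 - 7/25) = 2 - (-7/25 + V*J**2) = 2 + (7/25 - V*J**2) = 57/25 - V*J**2)
43305 + g(32, F(G(3, -5))) = 43305 + (57/25 - 1*32*(-4*3)**2) = 43305 + (57/25 - 1*32*(-12)**2) = 43305 + (57/25 - 1*32*144) = 43305 + (57/25 - 4608) = 43305 - 115143/25 = 967482/25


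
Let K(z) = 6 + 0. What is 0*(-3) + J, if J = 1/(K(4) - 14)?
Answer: -⅛ ≈ -0.12500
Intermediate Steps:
K(z) = 6
J = -⅛ (J = 1/(6 - 14) = 1/(-8) = -⅛ ≈ -0.12500)
0*(-3) + J = 0*(-3) - ⅛ = 0 - ⅛ = -⅛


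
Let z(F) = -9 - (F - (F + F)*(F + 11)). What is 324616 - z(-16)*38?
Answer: 318270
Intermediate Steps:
z(F) = -9 - F + 2*F*(11 + F) (z(F) = -9 - (F - 2*F*(11 + F)) = -9 + (-F + 2*F*(11 + F)) = -9 - F + 2*F*(11 + F))
324616 - z(-16)*38 = 324616 - (-9 + 2*(-16)² + 21*(-16))*38 = 324616 - (-9 + 2*256 - 336)*38 = 324616 - (-9 + 512 - 336)*38 = 324616 - 167*38 = 324616 - 1*6346 = 324616 - 6346 = 318270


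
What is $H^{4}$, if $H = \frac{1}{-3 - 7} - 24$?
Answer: $\frac{3373402561}{10000} \approx 3.3734 \cdot 10^{5}$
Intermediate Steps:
$H = - \frac{241}{10}$ ($H = \frac{1}{-3 - 7} - 24 = \frac{1}{-10} - 24 = - \frac{1}{10} - 24 = - \frac{241}{10} \approx -24.1$)
$H^{4} = \left(- \frac{241}{10}\right)^{4} = \frac{3373402561}{10000}$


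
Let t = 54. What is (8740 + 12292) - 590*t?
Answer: -10828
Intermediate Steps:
(8740 + 12292) - 590*t = (8740 + 12292) - 590*54 = 21032 - 31860 = -10828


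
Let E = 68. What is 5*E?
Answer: 340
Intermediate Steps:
5*E = 5*68 = 340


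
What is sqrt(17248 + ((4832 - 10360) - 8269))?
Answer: sqrt(3451) ≈ 58.745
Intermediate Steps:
sqrt(17248 + ((4832 - 10360) - 8269)) = sqrt(17248 + (-5528 - 8269)) = sqrt(17248 - 13797) = sqrt(3451)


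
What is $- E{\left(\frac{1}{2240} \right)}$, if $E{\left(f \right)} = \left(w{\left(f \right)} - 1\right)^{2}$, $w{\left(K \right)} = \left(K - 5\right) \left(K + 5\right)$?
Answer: $- \frac{17019185136844801}{25176309760000} \approx -676.0$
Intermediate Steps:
$w{\left(K \right)} = \left(-5 + K\right) \left(5 + K\right)$
$E{\left(f \right)} = \left(-26 + f^{2}\right)^{2}$ ($E{\left(f \right)} = \left(\left(-25 + f^{2}\right) - 1\right)^{2} = \left(-26 + f^{2}\right)^{2}$)
$- E{\left(\frac{1}{2240} \right)} = - \left(-26 + \left(\frac{1}{2240}\right)^{2}\right)^{2} = - \left(-26 + \frac{1}{5017600}\right)^{2} = - \left(- \frac{130457599}{5017600}\right)^{2} = \left(-1\right) \frac{17019185136844801}{25176309760000} = - \frac{17019185136844801}{25176309760000}$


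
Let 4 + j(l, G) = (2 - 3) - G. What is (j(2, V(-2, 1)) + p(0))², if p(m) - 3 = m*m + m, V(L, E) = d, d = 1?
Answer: 9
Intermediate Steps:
V(L, E) = 1
p(m) = 3 + m + m² (p(m) = 3 + (m*m + m) = 3 + (m² + m) = 3 + (m + m²) = 3 + m + m²)
j(l, G) = -5 - G (j(l, G) = -4 + ((2 - 3) - G) = -4 + (-1 - G) = -5 - G)
(j(2, V(-2, 1)) + p(0))² = ((-5 - 1*1) + (3 + 0 + 0²))² = ((-5 - 1) + (3 + 0 + 0))² = (-6 + 3)² = (-3)² = 9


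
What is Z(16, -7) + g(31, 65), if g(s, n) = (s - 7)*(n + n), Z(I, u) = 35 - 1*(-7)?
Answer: 3162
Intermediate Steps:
Z(I, u) = 42 (Z(I, u) = 35 + 7 = 42)
g(s, n) = 2*n*(-7 + s) (g(s, n) = (-7 + s)*(2*n) = 2*n*(-7 + s))
Z(16, -7) + g(31, 65) = 42 + 2*65*(-7 + 31) = 42 + 2*65*24 = 42 + 3120 = 3162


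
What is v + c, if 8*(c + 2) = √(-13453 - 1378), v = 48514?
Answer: 48512 + I*√14831/8 ≈ 48512.0 + 15.223*I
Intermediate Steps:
c = -2 + I*√14831/8 (c = -2 + √(-13453 - 1378)/8 = -2 + √(-14831)/8 = -2 + (I*√14831)/8 = -2 + I*√14831/8 ≈ -2.0 + 15.223*I)
v + c = 48514 + (-2 + I*√14831/8) = 48512 + I*√14831/8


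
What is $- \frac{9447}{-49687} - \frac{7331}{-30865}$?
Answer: $\frac{655837052}{1533589255} \approx 0.42765$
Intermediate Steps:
$- \frac{9447}{-49687} - \frac{7331}{-30865} = \left(-9447\right) \left(- \frac{1}{49687}\right) - - \frac{7331}{30865} = \frac{9447}{49687} + \frac{7331}{30865} = \frac{655837052}{1533589255}$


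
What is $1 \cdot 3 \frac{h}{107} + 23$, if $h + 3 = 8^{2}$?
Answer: $\frac{2644}{107} \approx 24.71$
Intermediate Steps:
$h = 61$ ($h = -3 + 8^{2} = -3 + 64 = 61$)
$1 \cdot 3 \frac{h}{107} + 23 = 1 \cdot 3 \cdot \frac{61}{107} + 23 = 3 \cdot 61 \cdot \frac{1}{107} + 23 = 3 \cdot \frac{61}{107} + 23 = \frac{183}{107} + 23 = \frac{2644}{107}$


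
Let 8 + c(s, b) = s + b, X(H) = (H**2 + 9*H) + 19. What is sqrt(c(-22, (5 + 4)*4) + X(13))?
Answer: sqrt(311) ≈ 17.635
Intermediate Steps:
X(H) = 19 + H**2 + 9*H
c(s, b) = -8 + b + s (c(s, b) = -8 + (s + b) = -8 + (b + s) = -8 + b + s)
sqrt(c(-22, (5 + 4)*4) + X(13)) = sqrt((-8 + (5 + 4)*4 - 22) + (19 + 13**2 + 9*13)) = sqrt((-8 + 9*4 - 22) + (19 + 169 + 117)) = sqrt((-8 + 36 - 22) + 305) = sqrt(6 + 305) = sqrt(311)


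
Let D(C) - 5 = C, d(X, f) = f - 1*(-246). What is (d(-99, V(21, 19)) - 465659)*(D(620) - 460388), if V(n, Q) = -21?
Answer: 213989332142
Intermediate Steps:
d(X, f) = 246 + f (d(X, f) = f + 246 = 246 + f)
D(C) = 5 + C
(d(-99, V(21, 19)) - 465659)*(D(620) - 460388) = ((246 - 21) - 465659)*((5 + 620) - 460388) = (225 - 465659)*(625 - 460388) = -465434*(-459763) = 213989332142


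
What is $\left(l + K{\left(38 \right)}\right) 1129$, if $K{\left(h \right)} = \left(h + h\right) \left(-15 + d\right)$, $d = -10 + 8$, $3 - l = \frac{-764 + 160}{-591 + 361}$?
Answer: $- \frac{167698273}{115} \approx -1.4582 \cdot 10^{6}$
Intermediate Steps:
$l = \frac{43}{115}$ ($l = 3 - \frac{-764 + 160}{-591 + 361} = 3 - - \frac{604}{-230} = 3 - \left(-604\right) \left(- \frac{1}{230}\right) = 3 - \frac{302}{115} = \frac{43}{115} \approx 0.37391$)
$d = -2$
$K{\left(h \right)} = - 34 h$ ($K{\left(h \right)} = \left(h + h\right) \left(-15 - 2\right) = 2 h \left(-17\right) = - 34 h$)
$\left(l + K{\left(38 \right)}\right) 1129 = \left(\frac{43}{115} - 1292\right) 1129 = \left(- \frac{148537}{115}\right) 1129 = - \frac{167698273}{115}$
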